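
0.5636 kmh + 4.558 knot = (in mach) 0.007346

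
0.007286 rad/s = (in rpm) 0.06958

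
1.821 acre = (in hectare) 0.7369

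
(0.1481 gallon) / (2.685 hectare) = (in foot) 6.85e-08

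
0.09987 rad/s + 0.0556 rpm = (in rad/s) 0.1057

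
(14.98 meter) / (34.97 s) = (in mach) 0.001258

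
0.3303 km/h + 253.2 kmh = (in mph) 157.5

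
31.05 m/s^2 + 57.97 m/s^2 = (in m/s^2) 89.02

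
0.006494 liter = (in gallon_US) 0.001716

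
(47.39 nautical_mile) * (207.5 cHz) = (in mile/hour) 4.074e+05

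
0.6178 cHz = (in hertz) 0.006178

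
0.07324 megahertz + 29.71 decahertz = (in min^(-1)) 4.412e+06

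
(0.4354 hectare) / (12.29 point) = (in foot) 3.295e+06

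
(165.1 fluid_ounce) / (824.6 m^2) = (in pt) 0.01678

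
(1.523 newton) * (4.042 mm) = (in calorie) 0.001471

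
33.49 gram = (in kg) 0.03349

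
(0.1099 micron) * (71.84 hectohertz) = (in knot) 0.001535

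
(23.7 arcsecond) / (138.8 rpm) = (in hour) 2.196e-09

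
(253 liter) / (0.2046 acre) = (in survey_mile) 1.899e-07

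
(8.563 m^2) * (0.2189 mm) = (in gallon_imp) 0.4123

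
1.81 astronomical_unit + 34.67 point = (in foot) 8.884e+11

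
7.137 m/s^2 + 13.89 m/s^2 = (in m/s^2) 21.03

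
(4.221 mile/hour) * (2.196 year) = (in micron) 1.307e+14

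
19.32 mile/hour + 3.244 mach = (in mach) 3.269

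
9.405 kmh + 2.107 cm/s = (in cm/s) 263.4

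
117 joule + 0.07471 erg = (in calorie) 27.96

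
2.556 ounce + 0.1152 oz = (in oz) 2.671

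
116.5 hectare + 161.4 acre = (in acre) 449.3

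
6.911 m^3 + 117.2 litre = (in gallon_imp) 1546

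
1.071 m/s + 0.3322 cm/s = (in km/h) 3.868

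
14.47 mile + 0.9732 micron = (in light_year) 2.461e-12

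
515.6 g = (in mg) 5.156e+05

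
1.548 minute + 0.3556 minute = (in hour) 0.03173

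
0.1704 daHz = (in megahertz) 1.704e-06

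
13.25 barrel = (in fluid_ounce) 7.123e+04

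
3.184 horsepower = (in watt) 2374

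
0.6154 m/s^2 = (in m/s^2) 0.6154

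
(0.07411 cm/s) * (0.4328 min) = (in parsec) 6.237e-19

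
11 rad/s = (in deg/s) 630.3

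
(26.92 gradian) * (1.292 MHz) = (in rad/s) 5.463e+05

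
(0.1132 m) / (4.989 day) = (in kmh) 9.454e-07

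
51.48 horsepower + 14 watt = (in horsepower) 51.5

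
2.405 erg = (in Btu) 2.28e-10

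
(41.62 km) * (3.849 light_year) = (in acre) 3.745e+17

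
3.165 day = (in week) 0.4521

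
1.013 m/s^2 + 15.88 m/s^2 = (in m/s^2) 16.89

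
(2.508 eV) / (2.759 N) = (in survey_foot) 4.778e-19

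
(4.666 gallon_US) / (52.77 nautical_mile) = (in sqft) 1.945e-06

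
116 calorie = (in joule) 485.3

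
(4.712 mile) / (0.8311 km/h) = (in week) 0.05431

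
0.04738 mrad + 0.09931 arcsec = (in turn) 7.617e-06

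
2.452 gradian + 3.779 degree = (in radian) 0.1045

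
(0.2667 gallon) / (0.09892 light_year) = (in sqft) 1.161e-17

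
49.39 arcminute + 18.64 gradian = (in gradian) 19.55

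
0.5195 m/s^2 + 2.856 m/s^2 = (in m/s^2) 3.375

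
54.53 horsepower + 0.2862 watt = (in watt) 4.066e+04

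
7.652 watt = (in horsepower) 0.01026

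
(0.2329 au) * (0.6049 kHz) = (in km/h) 7.587e+13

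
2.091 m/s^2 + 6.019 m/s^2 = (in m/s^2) 8.11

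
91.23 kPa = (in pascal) 9.123e+04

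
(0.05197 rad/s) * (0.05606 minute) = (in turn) 0.02782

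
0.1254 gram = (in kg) 0.0001254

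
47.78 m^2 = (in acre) 0.01181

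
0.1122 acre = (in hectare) 0.04541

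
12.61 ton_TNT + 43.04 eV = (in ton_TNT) 12.61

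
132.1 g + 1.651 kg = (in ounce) 62.9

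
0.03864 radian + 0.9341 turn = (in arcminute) 2.031e+04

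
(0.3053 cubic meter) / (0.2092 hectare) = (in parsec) 4.729e-21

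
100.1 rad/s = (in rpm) 955.9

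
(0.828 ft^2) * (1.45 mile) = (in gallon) 4.742e+04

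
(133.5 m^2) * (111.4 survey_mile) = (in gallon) 6.323e+09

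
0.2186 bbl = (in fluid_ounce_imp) 1223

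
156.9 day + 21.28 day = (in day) 178.2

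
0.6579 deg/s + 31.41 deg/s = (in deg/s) 32.07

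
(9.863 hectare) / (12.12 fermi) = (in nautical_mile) 4.394e+15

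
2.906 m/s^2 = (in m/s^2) 2.906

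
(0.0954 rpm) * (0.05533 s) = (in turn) 8.797e-05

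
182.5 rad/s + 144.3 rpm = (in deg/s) 1.132e+04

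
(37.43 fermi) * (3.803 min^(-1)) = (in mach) 6.968e-18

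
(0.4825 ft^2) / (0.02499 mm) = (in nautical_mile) 0.9685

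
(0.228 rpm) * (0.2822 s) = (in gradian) 0.4289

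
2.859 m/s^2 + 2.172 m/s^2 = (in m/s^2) 5.031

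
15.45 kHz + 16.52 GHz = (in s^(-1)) 1.652e+10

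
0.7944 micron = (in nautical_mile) 4.289e-10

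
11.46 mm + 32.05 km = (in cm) 3.205e+06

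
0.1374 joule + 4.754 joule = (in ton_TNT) 1.169e-09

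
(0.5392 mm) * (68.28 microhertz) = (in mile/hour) 8.236e-08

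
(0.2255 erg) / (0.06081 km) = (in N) 3.708e-10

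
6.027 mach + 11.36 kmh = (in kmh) 7399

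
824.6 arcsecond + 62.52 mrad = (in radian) 0.06652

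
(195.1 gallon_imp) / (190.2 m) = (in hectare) 4.663e-07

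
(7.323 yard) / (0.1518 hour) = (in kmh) 0.04411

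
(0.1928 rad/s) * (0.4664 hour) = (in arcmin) 1.113e+06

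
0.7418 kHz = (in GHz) 7.418e-07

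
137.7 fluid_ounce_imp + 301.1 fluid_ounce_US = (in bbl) 0.08062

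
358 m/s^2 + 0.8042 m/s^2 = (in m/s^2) 358.8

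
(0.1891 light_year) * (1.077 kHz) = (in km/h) 6.936e+18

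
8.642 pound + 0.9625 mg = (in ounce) 138.3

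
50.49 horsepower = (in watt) 3.765e+04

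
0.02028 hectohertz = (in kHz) 0.002028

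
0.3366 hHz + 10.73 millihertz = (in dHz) 336.7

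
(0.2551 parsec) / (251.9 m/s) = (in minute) 5.208e+11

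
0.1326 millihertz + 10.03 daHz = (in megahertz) 0.0001003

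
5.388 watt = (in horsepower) 0.007225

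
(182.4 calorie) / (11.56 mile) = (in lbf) 0.009222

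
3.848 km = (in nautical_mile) 2.078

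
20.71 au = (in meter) 3.098e+12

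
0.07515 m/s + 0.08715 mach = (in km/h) 107.1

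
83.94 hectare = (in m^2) 8.394e+05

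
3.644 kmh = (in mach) 0.002973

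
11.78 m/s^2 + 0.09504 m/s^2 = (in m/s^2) 11.88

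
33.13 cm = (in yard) 0.3623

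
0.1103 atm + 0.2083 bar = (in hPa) 320.1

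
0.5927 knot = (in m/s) 0.3049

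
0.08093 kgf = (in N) 0.7937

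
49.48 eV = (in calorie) 1.895e-18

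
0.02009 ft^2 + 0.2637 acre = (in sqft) 1.149e+04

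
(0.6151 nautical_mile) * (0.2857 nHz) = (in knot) 6.326e-07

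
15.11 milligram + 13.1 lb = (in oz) 209.6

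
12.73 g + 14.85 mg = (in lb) 0.0281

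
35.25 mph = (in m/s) 15.76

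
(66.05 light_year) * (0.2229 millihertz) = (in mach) 4.091e+11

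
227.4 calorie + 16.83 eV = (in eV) 5.938e+21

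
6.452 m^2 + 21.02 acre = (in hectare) 8.507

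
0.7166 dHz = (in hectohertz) 0.0007166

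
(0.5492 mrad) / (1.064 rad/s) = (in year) 1.637e-11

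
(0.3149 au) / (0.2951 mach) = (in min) 7.814e+06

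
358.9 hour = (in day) 14.95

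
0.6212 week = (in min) 6262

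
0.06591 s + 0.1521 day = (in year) 0.0004167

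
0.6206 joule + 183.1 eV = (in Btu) 0.0005882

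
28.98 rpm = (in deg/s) 173.9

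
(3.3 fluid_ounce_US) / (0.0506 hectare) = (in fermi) 1.929e+08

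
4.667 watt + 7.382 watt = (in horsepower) 0.01616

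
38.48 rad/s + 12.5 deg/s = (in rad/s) 38.7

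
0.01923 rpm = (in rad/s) 0.002014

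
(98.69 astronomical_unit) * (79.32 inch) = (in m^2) 2.975e+13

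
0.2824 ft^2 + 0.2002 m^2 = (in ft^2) 2.437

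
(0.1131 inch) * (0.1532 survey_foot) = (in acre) 3.315e-08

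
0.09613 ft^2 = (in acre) 2.207e-06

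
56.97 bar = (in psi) 826.3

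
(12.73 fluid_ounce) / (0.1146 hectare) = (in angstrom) 3285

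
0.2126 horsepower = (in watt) 158.5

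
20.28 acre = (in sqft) 8.834e+05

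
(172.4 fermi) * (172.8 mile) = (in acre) 1.185e-11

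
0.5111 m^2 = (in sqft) 5.501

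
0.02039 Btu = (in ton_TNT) 5.142e-09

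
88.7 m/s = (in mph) 198.4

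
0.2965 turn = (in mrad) 1863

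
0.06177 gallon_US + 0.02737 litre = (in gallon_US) 0.069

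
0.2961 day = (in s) 2.558e+04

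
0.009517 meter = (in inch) 0.3747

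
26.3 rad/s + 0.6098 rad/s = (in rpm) 257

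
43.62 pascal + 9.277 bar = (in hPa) 9277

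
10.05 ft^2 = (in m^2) 0.9337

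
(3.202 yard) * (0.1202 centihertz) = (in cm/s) 0.3519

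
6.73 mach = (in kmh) 8250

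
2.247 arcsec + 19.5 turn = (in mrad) 1.225e+05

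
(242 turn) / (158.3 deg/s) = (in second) 550.3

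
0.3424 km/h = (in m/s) 0.09511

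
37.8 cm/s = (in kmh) 1.361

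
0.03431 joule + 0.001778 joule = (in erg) 3.609e+05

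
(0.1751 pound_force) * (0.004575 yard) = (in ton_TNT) 7.788e-13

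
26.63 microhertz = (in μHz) 26.63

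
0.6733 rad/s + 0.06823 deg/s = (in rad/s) 0.6745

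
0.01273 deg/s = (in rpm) 0.002122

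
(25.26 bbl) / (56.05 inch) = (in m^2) 2.821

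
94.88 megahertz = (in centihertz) 9.488e+09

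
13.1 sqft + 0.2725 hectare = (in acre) 0.6737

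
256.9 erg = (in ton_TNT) 6.14e-15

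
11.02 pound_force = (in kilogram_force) 4.999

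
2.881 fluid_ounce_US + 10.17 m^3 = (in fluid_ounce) 3.439e+05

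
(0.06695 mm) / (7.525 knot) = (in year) 5.484e-13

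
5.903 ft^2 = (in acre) 0.0001355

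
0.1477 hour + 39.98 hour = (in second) 1.445e+05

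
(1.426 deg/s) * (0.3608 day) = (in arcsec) 1.6e+08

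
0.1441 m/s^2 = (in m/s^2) 0.1441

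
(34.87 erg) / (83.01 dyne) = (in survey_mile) 2.61e-06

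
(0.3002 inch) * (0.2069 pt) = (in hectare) 5.566e-11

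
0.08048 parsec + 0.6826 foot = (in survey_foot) 8.147e+15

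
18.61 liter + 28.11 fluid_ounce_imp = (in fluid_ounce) 656.3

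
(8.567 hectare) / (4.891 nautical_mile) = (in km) 0.009458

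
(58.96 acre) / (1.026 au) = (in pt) 0.004407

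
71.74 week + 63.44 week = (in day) 946.3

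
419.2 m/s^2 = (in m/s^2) 419.2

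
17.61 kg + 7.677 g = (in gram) 1.762e+04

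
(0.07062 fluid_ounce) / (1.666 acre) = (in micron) 0.0003098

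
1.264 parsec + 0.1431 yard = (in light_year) 4.123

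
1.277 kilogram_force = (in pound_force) 2.815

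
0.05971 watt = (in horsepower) 8.007e-05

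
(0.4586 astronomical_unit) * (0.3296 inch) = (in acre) 1.419e+05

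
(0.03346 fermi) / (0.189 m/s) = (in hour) 4.918e-20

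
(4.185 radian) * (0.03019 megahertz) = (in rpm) 1.207e+06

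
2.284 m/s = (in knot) 4.44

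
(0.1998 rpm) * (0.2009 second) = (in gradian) 0.2676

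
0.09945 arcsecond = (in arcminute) 0.001658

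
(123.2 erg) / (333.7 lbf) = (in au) 5.548e-20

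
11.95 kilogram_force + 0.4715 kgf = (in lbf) 27.38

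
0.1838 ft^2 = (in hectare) 1.708e-06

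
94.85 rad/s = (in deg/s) 5435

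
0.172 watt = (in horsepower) 0.0002307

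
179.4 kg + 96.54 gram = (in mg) 1.795e+08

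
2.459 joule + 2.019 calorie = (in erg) 1.091e+08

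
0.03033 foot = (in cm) 0.9245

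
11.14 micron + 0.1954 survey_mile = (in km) 0.3145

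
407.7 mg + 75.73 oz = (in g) 2147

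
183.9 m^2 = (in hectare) 0.01839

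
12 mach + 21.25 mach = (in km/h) 4.076e+04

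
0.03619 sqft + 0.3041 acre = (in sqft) 1.325e+04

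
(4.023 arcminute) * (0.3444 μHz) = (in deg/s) 2.309e-08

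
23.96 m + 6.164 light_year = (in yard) 6.378e+16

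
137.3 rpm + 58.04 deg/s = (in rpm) 147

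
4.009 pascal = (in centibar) 0.004009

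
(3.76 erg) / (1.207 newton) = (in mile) 1.936e-10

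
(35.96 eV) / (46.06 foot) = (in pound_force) 9.226e-20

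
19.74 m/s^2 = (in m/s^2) 19.74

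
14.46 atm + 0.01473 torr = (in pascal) 1.465e+06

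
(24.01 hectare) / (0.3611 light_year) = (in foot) 2.306e-10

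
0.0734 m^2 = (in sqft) 0.7901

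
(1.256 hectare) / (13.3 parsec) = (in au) 2.046e-25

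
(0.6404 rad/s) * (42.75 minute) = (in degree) 9.412e+04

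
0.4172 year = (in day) 152.3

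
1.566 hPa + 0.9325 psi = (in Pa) 6586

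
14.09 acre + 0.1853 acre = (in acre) 14.28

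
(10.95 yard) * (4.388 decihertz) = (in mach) 0.0129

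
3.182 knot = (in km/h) 5.893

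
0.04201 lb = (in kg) 0.01906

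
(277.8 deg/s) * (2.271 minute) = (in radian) 660.7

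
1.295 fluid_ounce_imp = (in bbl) 0.0002314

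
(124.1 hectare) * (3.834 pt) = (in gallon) 4.434e+05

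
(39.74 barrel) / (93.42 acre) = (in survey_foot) 5.483e-05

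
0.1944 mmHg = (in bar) 0.0002592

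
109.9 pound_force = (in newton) 488.9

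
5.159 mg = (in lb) 1.137e-05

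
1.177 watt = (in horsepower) 0.001578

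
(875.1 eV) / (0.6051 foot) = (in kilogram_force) 7.752e-17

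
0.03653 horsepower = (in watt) 27.24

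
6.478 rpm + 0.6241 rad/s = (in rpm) 12.44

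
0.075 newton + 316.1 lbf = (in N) 1406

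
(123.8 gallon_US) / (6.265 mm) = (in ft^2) 805.2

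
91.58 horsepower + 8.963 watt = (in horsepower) 91.59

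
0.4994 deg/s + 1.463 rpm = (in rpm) 1.546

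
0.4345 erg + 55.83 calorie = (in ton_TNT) 5.583e-08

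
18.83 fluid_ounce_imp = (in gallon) 0.1413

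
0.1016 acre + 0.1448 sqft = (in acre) 0.1016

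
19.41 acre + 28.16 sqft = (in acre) 19.41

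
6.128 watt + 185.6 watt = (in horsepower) 0.2571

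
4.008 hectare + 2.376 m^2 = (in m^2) 4.008e+04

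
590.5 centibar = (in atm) 5.828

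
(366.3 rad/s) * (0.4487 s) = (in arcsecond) 3.39e+07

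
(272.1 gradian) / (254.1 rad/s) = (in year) 5.334e-10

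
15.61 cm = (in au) 1.043e-12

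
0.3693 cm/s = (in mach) 1.085e-05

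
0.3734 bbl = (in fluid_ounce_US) 2007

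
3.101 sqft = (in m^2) 0.2881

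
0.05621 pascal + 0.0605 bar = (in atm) 0.05971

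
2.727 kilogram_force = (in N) 26.74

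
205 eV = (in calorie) 7.85e-18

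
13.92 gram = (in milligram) 1.392e+04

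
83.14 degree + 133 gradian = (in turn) 0.5634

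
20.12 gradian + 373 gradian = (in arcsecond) 1.274e+06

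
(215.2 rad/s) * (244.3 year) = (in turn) 2.639e+11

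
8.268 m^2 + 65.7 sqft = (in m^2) 14.37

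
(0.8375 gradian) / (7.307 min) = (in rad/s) 3.001e-05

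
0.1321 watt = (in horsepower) 0.0001771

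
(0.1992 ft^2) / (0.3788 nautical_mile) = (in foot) 8.655e-05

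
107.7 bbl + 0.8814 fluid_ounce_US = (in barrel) 107.7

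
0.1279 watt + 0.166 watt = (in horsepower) 0.0003941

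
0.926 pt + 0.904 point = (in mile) 4.011e-07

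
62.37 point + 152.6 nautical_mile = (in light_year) 2.987e-11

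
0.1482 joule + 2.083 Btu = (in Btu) 2.083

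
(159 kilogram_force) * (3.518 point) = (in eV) 1.208e+19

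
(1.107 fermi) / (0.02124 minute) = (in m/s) 8.686e-16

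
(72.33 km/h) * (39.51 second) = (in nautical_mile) 0.4286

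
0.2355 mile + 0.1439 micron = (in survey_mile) 0.2355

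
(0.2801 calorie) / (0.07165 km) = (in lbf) 0.003677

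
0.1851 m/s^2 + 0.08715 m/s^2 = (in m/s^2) 0.2722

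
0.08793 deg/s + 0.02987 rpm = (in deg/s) 0.2671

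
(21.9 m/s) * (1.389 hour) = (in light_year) 1.158e-11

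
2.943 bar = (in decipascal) 2.943e+06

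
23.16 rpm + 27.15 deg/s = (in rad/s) 2.899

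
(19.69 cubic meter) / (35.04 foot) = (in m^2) 1.844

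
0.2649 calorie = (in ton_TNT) 2.649e-10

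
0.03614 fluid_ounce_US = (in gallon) 0.0002823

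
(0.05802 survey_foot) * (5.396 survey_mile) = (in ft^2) 1653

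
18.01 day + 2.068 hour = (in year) 0.04958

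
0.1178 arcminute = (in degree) 0.001963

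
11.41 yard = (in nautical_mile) 0.005634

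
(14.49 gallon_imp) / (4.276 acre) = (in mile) 2.365e-09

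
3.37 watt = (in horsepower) 0.004519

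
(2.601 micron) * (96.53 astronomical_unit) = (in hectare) 3756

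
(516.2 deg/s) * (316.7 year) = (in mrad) 8.998e+13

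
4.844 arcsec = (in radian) 2.348e-05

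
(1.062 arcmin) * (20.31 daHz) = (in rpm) 0.5991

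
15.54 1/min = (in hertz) 0.259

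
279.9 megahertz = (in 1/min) 1.679e+10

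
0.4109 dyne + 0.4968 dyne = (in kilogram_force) 9.256e-07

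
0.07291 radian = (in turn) 0.0116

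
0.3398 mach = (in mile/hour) 258.8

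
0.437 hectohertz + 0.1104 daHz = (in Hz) 44.8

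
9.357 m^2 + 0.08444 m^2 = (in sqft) 101.6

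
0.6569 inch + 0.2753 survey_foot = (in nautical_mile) 5.432e-05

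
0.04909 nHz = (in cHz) 4.909e-09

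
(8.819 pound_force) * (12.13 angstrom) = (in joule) 4.758e-08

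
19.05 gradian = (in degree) 17.15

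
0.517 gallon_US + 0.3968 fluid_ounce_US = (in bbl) 0.01238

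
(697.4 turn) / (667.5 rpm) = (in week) 0.0001037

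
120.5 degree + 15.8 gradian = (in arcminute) 8083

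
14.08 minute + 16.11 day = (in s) 1.393e+06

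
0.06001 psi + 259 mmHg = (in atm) 0.3449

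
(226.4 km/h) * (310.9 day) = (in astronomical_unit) 0.01129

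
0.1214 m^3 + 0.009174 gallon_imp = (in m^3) 0.1214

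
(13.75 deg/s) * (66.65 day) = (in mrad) 1.382e+09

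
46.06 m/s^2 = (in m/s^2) 46.06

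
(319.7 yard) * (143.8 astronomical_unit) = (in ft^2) 6.769e+16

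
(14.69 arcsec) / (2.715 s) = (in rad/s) 2.623e-05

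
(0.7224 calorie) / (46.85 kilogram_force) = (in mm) 6.579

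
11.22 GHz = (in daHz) 1.122e+09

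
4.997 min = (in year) 9.507e-06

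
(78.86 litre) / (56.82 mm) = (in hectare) 0.0001388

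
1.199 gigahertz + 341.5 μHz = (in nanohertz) 1.199e+18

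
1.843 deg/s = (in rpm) 0.3072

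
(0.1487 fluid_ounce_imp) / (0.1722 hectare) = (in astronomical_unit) 1.64e-20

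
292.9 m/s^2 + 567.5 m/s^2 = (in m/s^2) 860.4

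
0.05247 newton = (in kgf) 0.00535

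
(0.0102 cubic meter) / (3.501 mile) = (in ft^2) 1.949e-05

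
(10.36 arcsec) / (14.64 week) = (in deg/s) 3.25e-10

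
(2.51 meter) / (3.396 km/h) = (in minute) 0.04435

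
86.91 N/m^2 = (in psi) 0.01261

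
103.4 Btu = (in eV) 6.809e+23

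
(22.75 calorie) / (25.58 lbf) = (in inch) 32.93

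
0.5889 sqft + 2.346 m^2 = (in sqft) 25.84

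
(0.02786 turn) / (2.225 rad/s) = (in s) 0.07867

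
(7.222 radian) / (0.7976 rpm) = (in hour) 0.02402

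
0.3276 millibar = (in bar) 0.0003276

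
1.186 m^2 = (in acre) 0.0002931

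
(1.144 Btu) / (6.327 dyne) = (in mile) 1.185e+04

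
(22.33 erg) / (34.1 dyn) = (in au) 4.377e-14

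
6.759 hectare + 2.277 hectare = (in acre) 22.33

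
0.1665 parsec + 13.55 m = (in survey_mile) 3.192e+12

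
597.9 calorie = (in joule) 2502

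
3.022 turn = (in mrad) 1.899e+04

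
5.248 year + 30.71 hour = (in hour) 4.6e+04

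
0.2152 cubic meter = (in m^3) 0.2152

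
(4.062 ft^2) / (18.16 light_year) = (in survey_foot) 7.206e-18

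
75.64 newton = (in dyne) 7.564e+06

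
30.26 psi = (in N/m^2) 2.086e+05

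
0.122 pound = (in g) 55.34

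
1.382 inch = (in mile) 2.181e-05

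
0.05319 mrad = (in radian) 5.319e-05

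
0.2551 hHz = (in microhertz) 2.551e+07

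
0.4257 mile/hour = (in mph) 0.4257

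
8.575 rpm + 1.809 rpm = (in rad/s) 1.087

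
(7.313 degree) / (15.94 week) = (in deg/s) 7.586e-07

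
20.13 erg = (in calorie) 4.811e-07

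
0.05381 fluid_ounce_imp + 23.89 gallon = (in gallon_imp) 19.89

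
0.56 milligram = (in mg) 0.56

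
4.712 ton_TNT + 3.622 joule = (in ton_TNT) 4.712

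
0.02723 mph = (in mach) 3.575e-05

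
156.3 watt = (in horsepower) 0.2096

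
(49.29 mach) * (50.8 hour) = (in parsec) 9.947e-08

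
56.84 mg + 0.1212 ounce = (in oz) 0.1232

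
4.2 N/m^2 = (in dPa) 42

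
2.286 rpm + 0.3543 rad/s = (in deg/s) 34.02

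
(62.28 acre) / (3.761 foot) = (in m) 2.199e+05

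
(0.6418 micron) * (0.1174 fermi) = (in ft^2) 8.11e-22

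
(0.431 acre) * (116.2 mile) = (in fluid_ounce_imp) 1.148e+13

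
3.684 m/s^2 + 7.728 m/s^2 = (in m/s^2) 11.41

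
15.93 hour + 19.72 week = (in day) 138.7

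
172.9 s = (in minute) 2.882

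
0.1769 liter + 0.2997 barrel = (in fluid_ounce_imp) 1683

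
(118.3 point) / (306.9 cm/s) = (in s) 0.0136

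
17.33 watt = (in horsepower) 0.02324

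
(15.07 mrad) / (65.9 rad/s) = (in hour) 6.352e-08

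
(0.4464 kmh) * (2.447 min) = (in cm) 1821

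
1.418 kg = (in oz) 50.02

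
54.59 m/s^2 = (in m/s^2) 54.59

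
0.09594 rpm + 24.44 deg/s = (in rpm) 4.169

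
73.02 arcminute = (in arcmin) 73.02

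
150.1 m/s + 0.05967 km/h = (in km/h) 540.4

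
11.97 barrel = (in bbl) 11.97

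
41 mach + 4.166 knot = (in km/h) 5.027e+04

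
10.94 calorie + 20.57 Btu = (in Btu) 20.61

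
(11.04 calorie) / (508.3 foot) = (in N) 0.2981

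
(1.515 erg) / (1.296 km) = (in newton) 1.169e-10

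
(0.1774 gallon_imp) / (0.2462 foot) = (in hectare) 1.075e-06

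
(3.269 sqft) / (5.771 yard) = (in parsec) 1.865e-18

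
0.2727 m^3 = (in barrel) 1.715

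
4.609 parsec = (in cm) 1.422e+19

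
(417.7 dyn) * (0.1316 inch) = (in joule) 1.396e-05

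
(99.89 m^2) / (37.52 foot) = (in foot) 28.66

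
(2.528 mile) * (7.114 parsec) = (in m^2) 8.931e+20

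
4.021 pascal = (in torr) 0.03016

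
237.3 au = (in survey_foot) 1.165e+14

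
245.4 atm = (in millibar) 2.487e+05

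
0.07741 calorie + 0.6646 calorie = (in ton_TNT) 7.42e-10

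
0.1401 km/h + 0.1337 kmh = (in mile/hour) 0.1701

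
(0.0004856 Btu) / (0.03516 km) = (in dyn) 1457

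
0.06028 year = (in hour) 528.1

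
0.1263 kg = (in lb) 0.2784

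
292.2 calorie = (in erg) 1.223e+10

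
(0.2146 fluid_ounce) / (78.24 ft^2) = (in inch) 3.437e-05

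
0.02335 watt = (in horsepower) 3.131e-05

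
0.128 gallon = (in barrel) 0.003048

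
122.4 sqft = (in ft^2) 122.4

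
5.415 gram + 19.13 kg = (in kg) 19.14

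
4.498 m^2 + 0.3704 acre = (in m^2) 1503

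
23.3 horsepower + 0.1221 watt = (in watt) 1.737e+04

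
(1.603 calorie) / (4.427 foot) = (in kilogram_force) 0.5069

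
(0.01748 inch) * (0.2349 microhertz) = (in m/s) 1.043e-10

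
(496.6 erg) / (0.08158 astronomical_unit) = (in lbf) 9.148e-16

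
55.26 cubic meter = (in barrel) 347.6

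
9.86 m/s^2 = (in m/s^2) 9.86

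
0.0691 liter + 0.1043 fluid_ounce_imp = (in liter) 0.07206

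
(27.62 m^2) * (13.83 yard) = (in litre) 3.493e+05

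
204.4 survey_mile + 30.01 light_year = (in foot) 9.315e+17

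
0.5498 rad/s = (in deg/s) 31.5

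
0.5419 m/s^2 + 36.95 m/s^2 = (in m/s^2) 37.49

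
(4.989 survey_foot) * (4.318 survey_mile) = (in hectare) 1.057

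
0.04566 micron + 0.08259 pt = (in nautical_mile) 1.576e-08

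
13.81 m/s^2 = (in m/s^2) 13.81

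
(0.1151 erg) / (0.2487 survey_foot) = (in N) 1.518e-07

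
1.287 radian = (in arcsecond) 2.655e+05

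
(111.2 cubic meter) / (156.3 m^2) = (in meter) 0.7115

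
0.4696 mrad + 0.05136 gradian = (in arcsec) 263.3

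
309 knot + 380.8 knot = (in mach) 1.042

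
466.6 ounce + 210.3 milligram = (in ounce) 466.6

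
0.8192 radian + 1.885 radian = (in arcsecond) 5.578e+05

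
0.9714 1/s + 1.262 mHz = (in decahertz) 0.09727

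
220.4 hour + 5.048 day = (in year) 0.03899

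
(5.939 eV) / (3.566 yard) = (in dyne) 2.918e-14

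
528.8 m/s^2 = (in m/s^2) 528.8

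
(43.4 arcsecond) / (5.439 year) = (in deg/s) 7.028e-11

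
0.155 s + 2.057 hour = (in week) 0.01224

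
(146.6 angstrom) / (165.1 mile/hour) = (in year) 6.298e-18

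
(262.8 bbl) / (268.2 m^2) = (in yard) 0.1704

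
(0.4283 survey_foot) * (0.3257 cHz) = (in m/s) 0.0004252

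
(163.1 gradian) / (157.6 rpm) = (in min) 0.002587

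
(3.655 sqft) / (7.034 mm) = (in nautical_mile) 0.02607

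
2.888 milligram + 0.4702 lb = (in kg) 0.2133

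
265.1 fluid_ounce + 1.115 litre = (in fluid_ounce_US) 302.8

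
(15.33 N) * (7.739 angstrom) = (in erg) 0.1186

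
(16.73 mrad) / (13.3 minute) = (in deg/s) 0.001201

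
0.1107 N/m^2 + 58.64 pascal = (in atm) 0.0005798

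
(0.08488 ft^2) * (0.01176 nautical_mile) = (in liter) 171.7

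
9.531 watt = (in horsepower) 0.01278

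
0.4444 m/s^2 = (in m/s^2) 0.4444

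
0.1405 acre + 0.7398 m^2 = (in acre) 0.1407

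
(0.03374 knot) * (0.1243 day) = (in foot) 611.6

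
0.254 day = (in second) 2.195e+04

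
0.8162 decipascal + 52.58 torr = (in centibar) 7.01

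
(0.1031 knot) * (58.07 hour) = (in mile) 6.89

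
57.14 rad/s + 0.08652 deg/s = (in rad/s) 57.14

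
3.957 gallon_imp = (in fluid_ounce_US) 608.3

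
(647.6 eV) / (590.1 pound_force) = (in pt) 1.12e-16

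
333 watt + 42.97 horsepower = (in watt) 3.238e+04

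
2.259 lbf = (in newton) 10.05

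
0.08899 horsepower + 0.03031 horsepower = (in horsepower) 0.1193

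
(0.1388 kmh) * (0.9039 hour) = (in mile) 0.07796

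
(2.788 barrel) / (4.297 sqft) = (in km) 0.00111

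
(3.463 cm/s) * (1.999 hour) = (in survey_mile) 0.1549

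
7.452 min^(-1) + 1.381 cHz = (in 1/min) 8.281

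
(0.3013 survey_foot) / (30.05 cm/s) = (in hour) 8.489e-05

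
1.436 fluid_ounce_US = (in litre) 0.04247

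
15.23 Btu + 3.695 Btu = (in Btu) 18.93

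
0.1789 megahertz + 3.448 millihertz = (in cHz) 1.789e+07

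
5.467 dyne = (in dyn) 5.467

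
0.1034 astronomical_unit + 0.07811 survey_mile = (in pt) 4.385e+13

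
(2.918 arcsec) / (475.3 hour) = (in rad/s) 8.268e-12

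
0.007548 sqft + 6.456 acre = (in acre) 6.456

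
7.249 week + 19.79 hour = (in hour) 1238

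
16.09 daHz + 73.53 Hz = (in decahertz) 23.44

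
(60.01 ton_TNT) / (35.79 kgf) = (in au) 0.004782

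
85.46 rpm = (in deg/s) 512.8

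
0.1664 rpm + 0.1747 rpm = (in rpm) 0.3411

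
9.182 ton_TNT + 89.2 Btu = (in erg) 3.842e+17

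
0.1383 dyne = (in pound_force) 3.109e-07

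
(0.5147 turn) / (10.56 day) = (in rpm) 3.385e-05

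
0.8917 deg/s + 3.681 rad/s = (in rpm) 35.3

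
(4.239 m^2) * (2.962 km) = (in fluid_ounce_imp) 4.419e+08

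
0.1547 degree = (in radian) 0.0027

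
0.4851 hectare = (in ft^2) 5.222e+04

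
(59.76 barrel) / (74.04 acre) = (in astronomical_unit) 2.12e-16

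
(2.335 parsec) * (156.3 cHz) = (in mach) 3.307e+14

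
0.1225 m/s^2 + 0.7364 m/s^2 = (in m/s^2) 0.8589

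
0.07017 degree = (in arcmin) 4.21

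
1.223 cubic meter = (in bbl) 7.692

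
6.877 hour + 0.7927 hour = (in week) 0.04565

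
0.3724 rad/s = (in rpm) 3.556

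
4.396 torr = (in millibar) 5.861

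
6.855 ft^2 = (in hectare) 6.369e-05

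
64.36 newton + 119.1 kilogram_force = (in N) 1232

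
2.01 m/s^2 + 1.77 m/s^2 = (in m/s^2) 3.78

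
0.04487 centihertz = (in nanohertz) 4.487e+05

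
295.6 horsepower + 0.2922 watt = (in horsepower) 295.6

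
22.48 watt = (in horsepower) 0.03015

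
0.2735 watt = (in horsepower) 0.0003668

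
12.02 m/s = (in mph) 26.89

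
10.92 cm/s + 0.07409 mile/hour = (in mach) 0.000418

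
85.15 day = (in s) 7.357e+06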